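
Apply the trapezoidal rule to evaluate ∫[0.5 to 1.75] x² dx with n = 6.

f(x) = x²
a = 0.5, b = 1.75, n = 6
h = (b - a)/n = 0.208333

Trapezoidal rule: (h/2)[f(x₀) + 2f(x₁) + 2f(x₂) + ... + f(xₙ)]

x_0 = 0.5000, f(x_0) = 0.250000, coefficient = 1
x_1 = 0.7083, f(x_1) = 0.501736, coefficient = 2
x_2 = 0.9167, f(x_2) = 0.840278, coefficient = 2
x_3 = 1.1250, f(x_3) = 1.265625, coefficient = 2
x_4 = 1.3333, f(x_4) = 1.777778, coefficient = 2
x_5 = 1.5417, f(x_5) = 2.376736, coefficient = 2
x_6 = 1.7500, f(x_6) = 3.062500, coefficient = 1

I ≈ (0.208333/2) × 16.836806 = 1.753834
Exact value: 1.744792
Error: 0.009042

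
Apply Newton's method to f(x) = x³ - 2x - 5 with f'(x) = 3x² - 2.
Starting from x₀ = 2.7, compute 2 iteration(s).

f(x) = x³ - 2x - 5
f'(x) = 3x² - 2
x₀ = 2.7

Newton-Raphson formula: x_{n+1} = x_n - f(x_n)/f'(x_n)

Iteration 1:
  f(2.700000) = 9.283000
  f'(2.700000) = 19.870000
  x_1 = 2.700000 - 9.283000/19.870000 = 2.232813
Iteration 2:
  f(2.232813) = 1.665964
  f'(2.232813) = 12.956366
  x_2 = 2.232813 - 1.665964/12.956366 = 2.104231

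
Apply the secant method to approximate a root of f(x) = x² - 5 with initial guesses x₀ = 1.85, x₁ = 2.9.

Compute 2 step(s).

f(x) = x² - 5
x₀ = 1.85, x₁ = 2.9

Secant formula: x_{n+1} = x_n - f(x_n)(x_n - x_{n-1})/(f(x_n) - f(x_{n-1}))

Iteration 1:
  f(1.850000) = -1.577500
  f(2.900000) = 3.410000
  x_2 = 2.900000 - 3.410000×(2.900000 - 1.850000)/(3.410000 - (-1.577500))
       = 2.182105
Iteration 2:
  f(2.900000) = 3.410000
  f(2.182105) = -0.238417
  x_3 = 2.182105 - (-0.238417)×(2.182105 - 2.900000)/(-0.238417 - 3.410000)
       = 2.229018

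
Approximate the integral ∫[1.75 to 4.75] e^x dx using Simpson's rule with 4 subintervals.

f(x) = e^x
a = 1.75, b = 4.75, n = 4
h = (b - a)/n = 0.750000

Simpson's rule: (h/3)[f(x₀) + 4f(x₁) + 2f(x₂) + ... + f(xₙ)]

x_0 = 1.7500, f(x_0) = 5.754603, coefficient = 1
x_1 = 2.5000, f(x_1) = 12.182494, coefficient = 4
x_2 = 3.2500, f(x_2) = 25.790340, coefficient = 2
x_3 = 4.0000, f(x_3) = 54.598150, coefficient = 4
x_4 = 4.7500, f(x_4) = 115.584285, coefficient = 1

I ≈ (0.750000/3) × 440.042143 = 110.010536
Exact value: 109.829682
Error: 0.180854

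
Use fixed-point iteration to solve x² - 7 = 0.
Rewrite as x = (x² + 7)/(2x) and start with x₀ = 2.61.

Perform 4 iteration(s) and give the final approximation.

Equation: x² - 7 = 0
Fixed-point form: x = (x² + 7)/(2x)
x₀ = 2.61

x_1 = g(2.610000) = 2.645996
x_2 = g(2.645996) = 2.645751
x_3 = g(2.645751) = 2.645751
x_4 = g(2.645751) = 2.645751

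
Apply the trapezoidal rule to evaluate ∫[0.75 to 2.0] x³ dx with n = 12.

f(x) = x³
a = 0.75, b = 2.0, n = 12
h = (b - a)/n = 0.104167

Trapezoidal rule: (h/2)[f(x₀) + 2f(x₁) + 2f(x₂) + ... + f(xₙ)]

x_0 = 0.7500, f(x_0) = 0.421875, coefficient = 1
x_1 = 0.8542, f(x_1) = 0.623201, coefficient = 2
x_2 = 0.9583, f(x_2) = 0.880136, coefficient = 2
x_3 = 1.0625, f(x_3) = 1.199463, coefficient = 2
x_4 = 1.1667, f(x_4) = 1.587963, coefficient = 2
x_5 = 1.2708, f(x_5) = 2.052418, coefficient = 2
x_6 = 1.3750, f(x_6) = 2.599609, coefficient = 2
x_7 = 1.4792, f(x_7) = 3.236319, coefficient = 2
x_8 = 1.5833, f(x_8) = 3.969329, coefficient = 2
x_9 = 1.6875, f(x_9) = 4.805420, coefficient = 2
x_10 = 1.7917, f(x_10) = 5.751374, coefficient = 2
x_11 = 1.8958, f(x_11) = 6.813974, coefficient = 2
x_12 = 2.0000, f(x_12) = 8.000000, coefficient = 1

I ≈ (0.104167/2) × 75.460286 = 3.930223
Exact value: 3.920898
Error: 0.009325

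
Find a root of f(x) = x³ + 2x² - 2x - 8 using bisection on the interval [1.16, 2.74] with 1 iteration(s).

f(x) = x³ + 2x² - 2x - 8
Initial interval: [1.16, 2.74]

Iteration 1:
  c_1 = (1.160000 + 2.740000)/2 = 1.950000
  f(c_1) = f(1.950000) = 3.119875
  f(a) × f(c) < 0, new interval: [1.160000, 1.950000]

After 1 iteration(s), the approximation is c_1 = 1.950000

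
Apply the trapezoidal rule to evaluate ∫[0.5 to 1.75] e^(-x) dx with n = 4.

f(x) = e^(-x)
a = 0.5, b = 1.75, n = 4
h = (b - a)/n = 0.312500

Trapezoidal rule: (h/2)[f(x₀) + 2f(x₁) + 2f(x₂) + ... + f(xₙ)]

x_0 = 0.5000, f(x_0) = 0.606531, coefficient = 1
x_1 = 0.8125, f(x_1) = 0.443747, coefficient = 2
x_2 = 1.1250, f(x_2) = 0.324652, coefficient = 2
x_3 = 1.4375, f(x_3) = 0.237521, coefficient = 2
x_4 = 1.7500, f(x_4) = 0.173774, coefficient = 1

I ≈ (0.312500/2) × 2.792146 = 0.436273
Exact value: 0.432757
Error: 0.003516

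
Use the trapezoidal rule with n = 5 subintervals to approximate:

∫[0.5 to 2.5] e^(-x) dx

f(x) = e^(-x)
a = 0.5, b = 2.5, n = 5
h = (b - a)/n = 0.400000

Trapezoidal rule: (h/2)[f(x₀) + 2f(x₁) + 2f(x₂) + ... + f(xₙ)]

x_0 = 0.5000, f(x_0) = 0.606531, coefficient = 1
x_1 = 0.9000, f(x_1) = 0.406570, coefficient = 2
x_2 = 1.3000, f(x_2) = 0.272532, coefficient = 2
x_3 = 1.7000, f(x_3) = 0.182684, coefficient = 2
x_4 = 2.1000, f(x_4) = 0.122456, coefficient = 2
x_5 = 2.5000, f(x_5) = 0.082085, coefficient = 1

I ≈ (0.400000/2) × 2.657098 = 0.531420
Exact value: 0.524446
Error: 0.006974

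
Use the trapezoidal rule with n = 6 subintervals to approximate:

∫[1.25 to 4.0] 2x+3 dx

f(x) = 2x+3
a = 1.25, b = 4.0, n = 6
h = (b - a)/n = 0.458333

Trapezoidal rule: (h/2)[f(x₀) + 2f(x₁) + 2f(x₂) + ... + f(xₙ)]

x_0 = 1.2500, f(x_0) = 5.500000, coefficient = 1
x_1 = 1.7083, f(x_1) = 6.416667, coefficient = 2
x_2 = 2.1667, f(x_2) = 7.333333, coefficient = 2
x_3 = 2.6250, f(x_3) = 8.250000, coefficient = 2
x_4 = 3.0833, f(x_4) = 9.166667, coefficient = 2
x_5 = 3.5417, f(x_5) = 10.083333, coefficient = 2
x_6 = 4.0000, f(x_6) = 11.000000, coefficient = 1

I ≈ (0.458333/2) × 99.000000 = 22.687500
Exact value: 22.687500
Error: 0.000000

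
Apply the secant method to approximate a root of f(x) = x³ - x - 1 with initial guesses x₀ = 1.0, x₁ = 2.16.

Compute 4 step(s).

f(x) = x³ - x - 1
x₀ = 1.0, x₁ = 2.16

Secant formula: x_{n+1} = x_n - f(x_n)(x_n - x_{n-1})/(f(x_n) - f(x_{n-1}))

Iteration 1:
  f(1.000000) = -1.000000
  f(2.160000) = 6.917696
  x_2 = 2.160000 - 6.917696×(2.160000 - 1.000000)/(6.917696 - (-1.000000))
       = 1.146507
Iteration 2:
  f(2.160000) = 6.917696
  f(1.146507) = -0.639448
  x_3 = 1.146507 - (-0.639448)×(1.146507 - 2.160000)/(-0.639448 - 6.917696)
       = 1.232264
Iteration 3:
  f(1.146507) = -0.639448
  f(1.232264) = -0.361103
  x_4 = 1.232264 - (-0.361103)×(1.232264 - 1.146507)/(-0.361103 - (-0.639448))
       = 1.343518
Iteration 4:
  f(1.232264) = -0.361103
  f(1.343518) = 0.081586
  x_5 = 1.343518 - 0.081586×(1.343518 - 1.232264)/(0.081586 - (-0.361103))
       = 1.323014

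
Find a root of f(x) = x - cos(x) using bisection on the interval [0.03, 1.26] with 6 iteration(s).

f(x) = x - cos(x)
Initial interval: [0.03, 1.26]

Iteration 1:
  c_1 = (0.030000 + 1.260000)/2 = 0.645000
  f(c_1) = f(0.645000) = -0.154100
  f(a) × f(c) ≥ 0, new interval: [0.645000, 1.260000]
Iteration 2:
  c_2 = (0.645000 + 1.260000)/2 = 0.952500
  f(c_2) = f(0.952500) = 0.372852
  f(a) × f(c) < 0, new interval: [0.645000, 0.952500]
Iteration 3:
  c_3 = (0.645000 + 0.952500)/2 = 0.798750
  f(c_3) = f(0.798750) = 0.101147
  f(a) × f(c) < 0, new interval: [0.645000, 0.798750]
Iteration 4:
  c_4 = (0.645000 + 0.798750)/2 = 0.721875
  f(c_4) = f(0.721875) = -0.028693
  f(a) × f(c) ≥ 0, new interval: [0.721875, 0.798750]
Iteration 5:
  c_5 = (0.721875 + 0.798750)/2 = 0.760313
  f(c_5) = f(0.760313) = 0.035692
  f(a) × f(c) < 0, new interval: [0.721875, 0.760313]
Iteration 6:
  c_6 = (0.721875 + 0.760313)/2 = 0.741094
  f(c_6) = f(0.741094) = 0.003363
  f(a) × f(c) < 0, new interval: [0.721875, 0.741094]

After 6 iteration(s), the approximation is c_6 = 0.741094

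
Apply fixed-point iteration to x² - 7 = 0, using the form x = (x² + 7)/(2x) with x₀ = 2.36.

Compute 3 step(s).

Equation: x² - 7 = 0
Fixed-point form: x = (x² + 7)/(2x)
x₀ = 2.36

x_1 = g(2.360000) = 2.663051
x_2 = g(2.663051) = 2.645808
x_3 = g(2.645808) = 2.645751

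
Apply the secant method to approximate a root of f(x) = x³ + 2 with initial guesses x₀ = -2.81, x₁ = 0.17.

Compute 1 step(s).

f(x) = x³ + 2
x₀ = -2.81, x₁ = 0.17

Secant formula: x_{n+1} = x_n - f(x_n)(x_n - x_{n-1})/(f(x_n) - f(x_{n-1}))

Iteration 1:
  f(-2.810000) = -20.188041
  f(0.170000) = 2.004913
  x_2 = 0.170000 - 2.004913×(0.170000 - (-2.810000))/(2.004913 - (-20.188041))
       = -0.099213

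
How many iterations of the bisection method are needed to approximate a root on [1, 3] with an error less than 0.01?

We need (b-a)/2^n ≤ 0.01
(3 - 1)/2^n ≤ 0.01
2/2^n ≤ 0.01
2^n ≥ 200
n ≥ log₂(200) = 7.64
n ≥ 8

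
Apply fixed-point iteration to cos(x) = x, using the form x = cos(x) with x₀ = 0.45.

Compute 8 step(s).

Equation: cos(x) = x
Fixed-point form: x = cos(x)
x₀ = 0.45

x_1 = g(0.450000) = 0.900447
x_2 = g(0.900447) = 0.621260
x_3 = g(0.621260) = 0.813146
x_4 = g(0.813146) = 0.687216
x_5 = g(0.687216) = 0.773015
x_6 = g(0.773015) = 0.715809
x_7 = g(0.715809) = 0.754563
x_8 = g(0.754563) = 0.728571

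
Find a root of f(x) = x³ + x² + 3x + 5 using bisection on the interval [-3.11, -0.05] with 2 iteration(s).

f(x) = x³ + x² + 3x + 5
Initial interval: [-3.11, -0.05]

Iteration 1:
  c_1 = (-3.110000 + (-0.050000))/2 = -1.580000
  f(c_1) = f(-1.580000) = -1.187912
  f(a) × f(c) ≥ 0, new interval: [-1.580000, -0.050000]
Iteration 2:
  c_2 = (-1.580000 + (-0.050000))/2 = -0.815000
  f(c_2) = f(-0.815000) = 2.677882
  f(a) × f(c) < 0, new interval: [-1.580000, -0.815000]

After 2 iteration(s), the approximation is c_2 = -0.815000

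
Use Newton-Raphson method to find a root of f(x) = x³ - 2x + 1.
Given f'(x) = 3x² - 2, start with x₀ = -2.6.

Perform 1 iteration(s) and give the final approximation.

f(x) = x³ - 2x + 1
f'(x) = 3x² - 2
x₀ = -2.6

Newton-Raphson formula: x_{n+1} = x_n - f(x_n)/f'(x_n)

Iteration 1:
  f(-2.600000) = -11.376000
  f'(-2.600000) = 18.280000
  x_1 = -2.600000 - (-11.376000)/18.280000 = -1.977681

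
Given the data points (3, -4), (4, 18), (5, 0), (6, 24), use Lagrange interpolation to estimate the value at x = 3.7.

Lagrange interpolation formula:
P(x) = Σ yᵢ × Lᵢ(x)
where Lᵢ(x) = Π_{j≠i} (x - xⱼ)/(xᵢ - xⱼ)

L_0(3.7) = (3.7 - 4)/(3 - 4) × (3.7 - 5)/(3 - 5) × (3.7 - 6)/(3 - 6) = 0.149500
L_1(3.7) = (3.7 - 3)/(4 - 3) × (3.7 - 5)/(4 - 5) × (3.7 - 6)/(4 - 6) = 1.046500
L_2(3.7) = (3.7 - 3)/(5 - 3) × (3.7 - 4)/(5 - 4) × (3.7 - 6)/(5 - 6) = -0.241500
L_3(3.7) = (3.7 - 3)/(6 - 3) × (3.7 - 4)/(6 - 4) × (3.7 - 5)/(6 - 5) = 0.045500

P(3.7) = (-4)×L_0(3.7) + 18×L_1(3.7) + 0×L_2(3.7) + 24×L_3(3.7)
P(3.7) = 19.331000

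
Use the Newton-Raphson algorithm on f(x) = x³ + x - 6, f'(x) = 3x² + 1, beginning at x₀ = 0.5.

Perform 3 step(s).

f(x) = x³ + x - 6
f'(x) = 3x² + 1
x₀ = 0.5

Newton-Raphson formula: x_{n+1} = x_n - f(x_n)/f'(x_n)

Iteration 1:
  f(0.500000) = -5.375000
  f'(0.500000) = 1.750000
  x_1 = 0.500000 - (-5.375000)/1.750000 = 3.571429
Iteration 2:
  f(3.571429) = 43.125364
  f'(3.571429) = 39.265306
  x_2 = 3.571429 - 43.125364/39.265306 = 2.473121
Iteration 3:
  f(2.473121) = 11.599548
  f'(2.473121) = 19.348989
  x_3 = 2.473121 - 11.599548/19.348989 = 1.873630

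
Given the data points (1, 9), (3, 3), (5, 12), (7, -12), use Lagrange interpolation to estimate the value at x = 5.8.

Lagrange interpolation formula:
P(x) = Σ yᵢ × Lᵢ(x)
where Lᵢ(x) = Π_{j≠i} (x - xⱼ)/(xᵢ - xⱼ)

L_0(5.8) = (5.8 - 3)/(1 - 3) × (5.8 - 5)/(1 - 5) × (5.8 - 7)/(1 - 7) = 0.056000
L_1(5.8) = (5.8 - 1)/(3 - 1) × (5.8 - 5)/(3 - 5) × (5.8 - 7)/(3 - 7) = -0.288000
L_2(5.8) = (5.8 - 1)/(5 - 1) × (5.8 - 3)/(5 - 3) × (5.8 - 7)/(5 - 7) = 1.008000
L_3(5.8) = (5.8 - 1)/(7 - 1) × (5.8 - 3)/(7 - 3) × (5.8 - 5)/(7 - 5) = 0.224000

P(5.8) = 9×L_0(5.8) + 3×L_1(5.8) + 12×L_2(5.8) + (-12)×L_3(5.8)
P(5.8) = 9.048000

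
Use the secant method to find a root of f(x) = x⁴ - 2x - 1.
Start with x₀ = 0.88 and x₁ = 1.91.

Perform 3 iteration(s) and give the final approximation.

f(x) = x⁴ - 2x - 1
x₀ = 0.88, x₁ = 1.91

Secant formula: x_{n+1} = x_n - f(x_n)(x_n - x_{n-1})/(f(x_n) - f(x_{n-1}))

Iteration 1:
  f(0.880000) = -2.160305
  f(1.910000) = 8.488634
  x_2 = 1.910000 - 8.488634×(1.910000 - 0.880000)/(8.488634 - (-2.160305))
       = 1.088952
Iteration 2:
  f(1.910000) = 8.488634
  f(1.088952) = -1.771744
  x_3 = 1.088952 - (-1.771744)×(1.088952 - 1.910000)/(-1.771744 - 8.488634)
       = 1.230729
Iteration 3:
  f(1.088952) = -1.771744
  f(1.230729) = -1.167161
  x_4 = 1.230729 - (-1.167161)×(1.230729 - 1.088952)/(-1.167161 - (-1.771744))
       = 1.504433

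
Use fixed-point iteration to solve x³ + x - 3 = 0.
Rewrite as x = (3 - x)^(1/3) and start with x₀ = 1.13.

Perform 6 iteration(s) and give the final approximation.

Equation: x³ + x - 3 = 0
Fixed-point form: x = (3 - x)^(1/3)
x₀ = 1.13

x_1 = g(1.130000) = 1.232009
x_2 = g(1.232009) = 1.209187
x_3 = g(1.209187) = 1.214367
x_4 = g(1.214367) = 1.213195
x_5 = g(1.213195) = 1.213461
x_6 = g(1.213461) = 1.213401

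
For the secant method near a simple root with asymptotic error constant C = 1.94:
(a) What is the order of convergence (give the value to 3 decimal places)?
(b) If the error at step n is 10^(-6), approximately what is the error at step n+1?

(a) Secant method has superlinear convergence with order φ = (1+√5)/2 ≈ 1.618.
    This means |e_{n+1}| ≈ C|e_n|^1.618.

(b) With |e_n| = 10^(-6) and C = 1.94:
    |e_{n+1}| ≈ 1.94 × (10^(-6))^1.618 = 1.94 × 10^(-9.71)

(a) ≈ 1.618 (golden ratio); (b) |e_{n+1}| ≈ 3.798e-10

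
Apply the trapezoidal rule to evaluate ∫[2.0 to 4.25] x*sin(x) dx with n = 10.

f(x) = x*sin(x)
a = 2.0, b = 4.25, n = 10
h = (b - a)/n = 0.225000

Trapezoidal rule: (h/2)[f(x₀) + 2f(x₁) + 2f(x₂) + ... + f(xₙ)]

x_0 = 2.0000, f(x_0) = 1.818595, coefficient = 1
x_1 = 2.2250, f(x_1) = 1.765610, coefficient = 2
x_2 = 2.4500, f(x_2) = 1.562524, coefficient = 2
x_3 = 2.6750, f(x_3) = 1.203337, coefficient = 2
x_4 = 2.9000, f(x_4) = 0.693823, coefficient = 2
x_5 = 3.1250, f(x_5) = 0.051850, coefficient = 2
x_6 = 3.3500, f(x_6) = -0.693122, coefficient = 2
x_7 = 3.5750, f(x_7) = -1.501377, coefficient = 2
x_8 = 3.8000, f(x_8) = -2.325060, coefficient = 2
x_9 = 4.0250, f(x_9) = -3.110944, coefficient = 2
x_10 = 4.2500, f(x_10) = -3.803705, coefficient = 1

I ≈ (0.225000/2) × -6.691827 = -0.752831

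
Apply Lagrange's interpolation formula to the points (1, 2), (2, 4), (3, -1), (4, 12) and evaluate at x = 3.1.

Lagrange interpolation formula:
P(x) = Σ yᵢ × Lᵢ(x)
where Lᵢ(x) = Π_{j≠i} (x - xⱼ)/(xᵢ - xⱼ)

L_0(3.1) = (3.1 - 2)/(1 - 2) × (3.1 - 3)/(1 - 3) × (3.1 - 4)/(1 - 4) = 0.016500
L_1(3.1) = (3.1 - 1)/(2 - 1) × (3.1 - 3)/(2 - 3) × (3.1 - 4)/(2 - 4) = -0.094500
L_2(3.1) = (3.1 - 1)/(3 - 1) × (3.1 - 2)/(3 - 2) × (3.1 - 4)/(3 - 4) = 1.039500
L_3(3.1) = (3.1 - 1)/(4 - 1) × (3.1 - 2)/(4 - 2) × (3.1 - 3)/(4 - 3) = 0.038500

P(3.1) = 2×L_0(3.1) + 4×L_1(3.1) + (-1)×L_2(3.1) + 12×L_3(3.1)
P(3.1) = -0.922500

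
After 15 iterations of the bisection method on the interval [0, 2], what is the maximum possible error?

Bisection error bound: |error| ≤ (b-a)/2^n
|error| ≤ (2 - 0)/2^15 = 2/2^15
|error| ≤ 0.0000610352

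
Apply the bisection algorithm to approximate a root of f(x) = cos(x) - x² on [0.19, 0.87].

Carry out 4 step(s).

f(x) = cos(x) - x²
Initial interval: [0.19, 0.87]

Iteration 1:
  c_1 = (0.190000 + 0.870000)/2 = 0.530000
  f(c_1) = f(0.530000) = 0.581907
  f(a) × f(c) ≥ 0, new interval: [0.530000, 0.870000]
Iteration 2:
  c_2 = (0.530000 + 0.870000)/2 = 0.700000
  f(c_2) = f(0.700000) = 0.274842
  f(a) × f(c) ≥ 0, new interval: [0.700000, 0.870000]
Iteration 3:
  c_3 = (0.700000 + 0.870000)/2 = 0.785000
  f(c_3) = f(0.785000) = 0.091163
  f(a) × f(c) ≥ 0, new interval: [0.785000, 0.870000]
Iteration 4:
  c_4 = (0.785000 + 0.870000)/2 = 0.827500
  f(c_4) = f(0.827500) = -0.008038
  f(a) × f(c) < 0, new interval: [0.785000, 0.827500]

After 4 iteration(s), the approximation is c_4 = 0.827500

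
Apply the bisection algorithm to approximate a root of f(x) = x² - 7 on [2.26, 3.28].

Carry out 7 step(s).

f(x) = x² - 7
Initial interval: [2.26, 3.28]

Iteration 1:
  c_1 = (2.260000 + 3.280000)/2 = 2.770000
  f(c_1) = f(2.770000) = 0.672900
  f(a) × f(c) < 0, new interval: [2.260000, 2.770000]
Iteration 2:
  c_2 = (2.260000 + 2.770000)/2 = 2.515000
  f(c_2) = f(2.515000) = -0.674775
  f(a) × f(c) ≥ 0, new interval: [2.515000, 2.770000]
Iteration 3:
  c_3 = (2.515000 + 2.770000)/2 = 2.642500
  f(c_3) = f(2.642500) = -0.017194
  f(a) × f(c) ≥ 0, new interval: [2.642500, 2.770000]
Iteration 4:
  c_4 = (2.642500 + 2.770000)/2 = 2.706250
  f(c_4) = f(2.706250) = 0.323789
  f(a) × f(c) < 0, new interval: [2.642500, 2.706250]
Iteration 5:
  c_5 = (2.642500 + 2.706250)/2 = 2.674375
  f(c_5) = f(2.674375) = 0.152282
  f(a) × f(c) < 0, new interval: [2.642500, 2.674375]
Iteration 6:
  c_6 = (2.642500 + 2.674375)/2 = 2.658437
  f(c_6) = f(2.658437) = 0.067290
  f(a) × f(c) < 0, new interval: [2.642500, 2.658437]
Iteration 7:
  c_7 = (2.642500 + 2.658437)/2 = 2.650469
  f(c_7) = f(2.650469) = 0.024985
  f(a) × f(c) < 0, new interval: [2.642500, 2.650469]

After 7 iteration(s), the approximation is c_7 = 2.650469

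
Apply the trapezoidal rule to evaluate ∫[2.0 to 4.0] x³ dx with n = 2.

f(x) = x³
a = 2.0, b = 4.0, n = 2
h = (b - a)/n = 1.000000

Trapezoidal rule: (h/2)[f(x₀) + 2f(x₁) + 2f(x₂) + ... + f(xₙ)]

x_0 = 2.0000, f(x_0) = 8.000000, coefficient = 1
x_1 = 3.0000, f(x_1) = 27.000000, coefficient = 2
x_2 = 4.0000, f(x_2) = 64.000000, coefficient = 1

I ≈ (1.000000/2) × 126.000000 = 63.000000
Exact value: 60.000000
Error: 3.000000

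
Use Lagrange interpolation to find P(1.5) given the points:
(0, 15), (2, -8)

Lagrange interpolation formula:
P(x) = Σ yᵢ × Lᵢ(x)
where Lᵢ(x) = Π_{j≠i} (x - xⱼ)/(xᵢ - xⱼ)

L_0(1.5) = (1.5 - 2)/(0 - 2) = 0.250000
L_1(1.5) = (1.5 - 0)/(2 - 0) = 0.750000

P(1.5) = 15×L_0(1.5) + (-8)×L_1(1.5)
P(1.5) = -2.250000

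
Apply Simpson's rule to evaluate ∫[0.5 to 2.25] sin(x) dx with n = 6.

f(x) = sin(x)
a = 0.5, b = 2.25, n = 6
h = (b - a)/n = 0.291667

Simpson's rule: (h/3)[f(x₀) + 4f(x₁) + 2f(x₂) + ... + f(xₙ)]

x_0 = 0.5000, f(x_0) = 0.479426, coefficient = 1
x_1 = 0.7917, f(x_1) = 0.711525, coefficient = 4
x_2 = 1.0833, f(x_2) = 0.883524, coefficient = 2
x_3 = 1.3750, f(x_3) = 0.980893, coefficient = 4
x_4 = 1.6667, f(x_4) = 0.995408, coefficient = 2
x_5 = 1.9583, f(x_5) = 0.925843, coefficient = 4
x_6 = 2.2500, f(x_6) = 0.778073, coefficient = 1

I ≈ (0.291667/3) × 15.488407 = 1.505817
Exact value: 1.505756
Error: 0.000061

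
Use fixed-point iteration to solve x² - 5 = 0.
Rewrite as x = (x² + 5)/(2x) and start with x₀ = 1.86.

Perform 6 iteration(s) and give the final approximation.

Equation: x² - 5 = 0
Fixed-point form: x = (x² + 5)/(2x)
x₀ = 1.86

x_1 = g(1.860000) = 2.274086
x_2 = g(2.274086) = 2.236386
x_3 = g(2.236386) = 2.236068
x_4 = g(2.236068) = 2.236068
x_5 = g(2.236068) = 2.236068
x_6 = g(2.236068) = 2.236068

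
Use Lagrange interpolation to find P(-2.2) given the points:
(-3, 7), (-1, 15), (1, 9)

Lagrange interpolation formula:
P(x) = Σ yᵢ × Lᵢ(x)
where Lᵢ(x) = Π_{j≠i} (x - xⱼ)/(xᵢ - xⱼ)

L_0(-2.2) = (-2.2 - (-1))/(-3 - (-1)) × (-2.2 - 1)/(-3 - 1) = 0.480000
L_1(-2.2) = (-2.2 - (-3))/(-1 - (-3)) × (-2.2 - 1)/(-1 - 1) = 0.640000
L_2(-2.2) = (-2.2 - (-3))/(1 - (-3)) × (-2.2 - (-1))/(1 - (-1)) = -0.120000

P(-2.2) = 7×L_0(-2.2) + 15×L_1(-2.2) + 9×L_2(-2.2)
P(-2.2) = 11.880000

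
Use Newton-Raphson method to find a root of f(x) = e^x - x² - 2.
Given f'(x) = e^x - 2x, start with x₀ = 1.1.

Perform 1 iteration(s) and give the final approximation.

f(x) = e^x - x² - 2
f'(x) = e^x - 2x
x₀ = 1.1

Newton-Raphson formula: x_{n+1} = x_n - f(x_n)/f'(x_n)

Iteration 1:
  f(1.100000) = -0.205834
  f'(1.100000) = 0.804166
  x_1 = 1.100000 - (-0.205834)/0.804166 = 1.355960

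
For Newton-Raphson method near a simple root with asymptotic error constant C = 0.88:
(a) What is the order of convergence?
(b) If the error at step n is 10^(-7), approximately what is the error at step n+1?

(a) Newton-Raphson has quadratic (order 2) convergence near simple roots.
    This means |e_{n+1}| ≈ C|e_n|².

(b) With |e_n| = 10^(-7) and C = 0.88:
    |e_{n+1}| ≈ 0.88 × (10^(-7))² = 0.88 × 10^(-14)

(a) 2 (quadratic); (b) |e_{n+1}| ≈ 8.800e-15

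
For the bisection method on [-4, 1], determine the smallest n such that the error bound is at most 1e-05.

We need (b-a)/2^n ≤ 1e-05
(1 - (-4))/2^n ≤ 1e-05
5/2^n ≤ 1e-05
2^n ≥ 500000
n ≥ log₂(500000) = 18.93
n ≥ 19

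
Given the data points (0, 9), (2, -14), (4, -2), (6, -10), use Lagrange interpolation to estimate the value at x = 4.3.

Lagrange interpolation formula:
P(x) = Σ yᵢ × Lᵢ(x)
where Lᵢ(x) = Π_{j≠i} (x - xⱼ)/(xᵢ - xⱼ)

L_0(4.3) = (4.3 - 2)/(0 - 2) × (4.3 - 4)/(0 - 4) × (4.3 - 6)/(0 - 6) = 0.024437
L_1(4.3) = (4.3 - 0)/(2 - 0) × (4.3 - 4)/(2 - 4) × (4.3 - 6)/(2 - 6) = -0.137062
L_2(4.3) = (4.3 - 0)/(4 - 0) × (4.3 - 2)/(4 - 2) × (4.3 - 6)/(4 - 6) = 1.050812
L_3(4.3) = (4.3 - 0)/(6 - 0) × (4.3 - 2)/(6 - 2) × (4.3 - 4)/(6 - 4) = 0.061812

P(4.3) = 9×L_0(4.3) + (-14)×L_1(4.3) + (-2)×L_2(4.3) + (-10)×L_3(4.3)
P(4.3) = -0.580938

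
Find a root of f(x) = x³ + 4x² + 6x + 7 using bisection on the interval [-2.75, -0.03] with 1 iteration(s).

f(x) = x³ + 4x² + 6x + 7
Initial interval: [-2.75, -0.03]

Iteration 1:
  c_1 = (-2.750000 + (-0.030000))/2 = -1.390000
  f(c_1) = f(-1.390000) = 3.702781
  f(a) × f(c) < 0, new interval: [-2.750000, -1.390000]

After 1 iteration(s), the approximation is c_1 = -1.390000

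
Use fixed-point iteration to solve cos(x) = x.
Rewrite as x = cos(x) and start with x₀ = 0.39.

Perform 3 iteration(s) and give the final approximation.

Equation: cos(x) = x
Fixed-point form: x = cos(x)
x₀ = 0.39

x_1 = g(0.390000) = 0.924909
x_2 = g(0.924909) = 0.601907
x_3 = g(0.601907) = 0.824257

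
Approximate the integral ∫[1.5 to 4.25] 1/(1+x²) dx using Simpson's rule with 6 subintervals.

f(x) = 1/(1+x²)
a = 1.5, b = 4.25, n = 6
h = (b - a)/n = 0.458333

Simpson's rule: (h/3)[f(x₀) + 4f(x₁) + 2f(x₂) + ... + f(xₙ)]

x_0 = 1.5000, f(x_0) = 0.307692, coefficient = 1
x_1 = 1.9583, f(x_1) = 0.206822, coefficient = 4
x_2 = 2.4167, f(x_2) = 0.146193, coefficient = 2
x_3 = 2.8750, f(x_3) = 0.107926, coefficient = 4
x_4 = 3.3333, f(x_4) = 0.082569, coefficient = 2
x_5 = 3.7917, f(x_5) = 0.065033, coefficient = 4
x_6 = 4.2500, f(x_6) = 0.052459, coefficient = 1

I ≈ (0.458333/3) × 2.336800 = 0.357011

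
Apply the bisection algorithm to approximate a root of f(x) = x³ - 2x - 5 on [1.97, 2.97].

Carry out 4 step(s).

f(x) = x³ - 2x - 5
Initial interval: [1.97, 2.97]

Iteration 1:
  c_1 = (1.970000 + 2.970000)/2 = 2.470000
  f(c_1) = f(2.470000) = 5.129223
  f(a) × f(c) < 0, new interval: [1.970000, 2.470000]
Iteration 2:
  c_2 = (1.970000 + 2.470000)/2 = 2.220000
  f(c_2) = f(2.220000) = 1.501048
  f(a) × f(c) < 0, new interval: [1.970000, 2.220000]
Iteration 3:
  c_3 = (1.970000 + 2.220000)/2 = 2.095000
  f(c_3) = f(2.095000) = 0.005007
  f(a) × f(c) < 0, new interval: [1.970000, 2.095000]
Iteration 4:
  c_4 = (1.970000 + 2.095000)/2 = 2.032500
  f(c_4) = f(2.032500) = -0.668628
  f(a) × f(c) ≥ 0, new interval: [2.032500, 2.095000]

After 4 iteration(s), the approximation is c_4 = 2.032500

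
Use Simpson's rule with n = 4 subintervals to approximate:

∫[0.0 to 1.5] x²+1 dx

f(x) = x²+1
a = 0.0, b = 1.5, n = 4
h = (b - a)/n = 0.375000

Simpson's rule: (h/3)[f(x₀) + 4f(x₁) + 2f(x₂) + ... + f(xₙ)]

x_0 = 0.0000, f(x_0) = 1.000000, coefficient = 1
x_1 = 0.3750, f(x_1) = 1.140625, coefficient = 4
x_2 = 0.7500, f(x_2) = 1.562500, coefficient = 2
x_3 = 1.1250, f(x_3) = 2.265625, coefficient = 4
x_4 = 1.5000, f(x_4) = 3.250000, coefficient = 1

I ≈ (0.375000/3) × 21.000000 = 2.625000
Exact value: 2.625000
Error: 0.000000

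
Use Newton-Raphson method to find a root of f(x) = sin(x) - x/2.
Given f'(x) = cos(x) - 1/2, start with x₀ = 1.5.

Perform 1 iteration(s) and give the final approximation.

f(x) = sin(x) - x/2
f'(x) = cos(x) - 1/2
x₀ = 1.5

Newton-Raphson formula: x_{n+1} = x_n - f(x_n)/f'(x_n)

Iteration 1:
  f(1.500000) = 0.247495
  f'(1.500000) = -0.429263
  x_1 = 1.500000 - 0.247495/(-0.429263) = 2.076558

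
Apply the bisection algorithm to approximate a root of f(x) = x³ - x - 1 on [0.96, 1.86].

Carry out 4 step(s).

f(x) = x³ - x - 1
Initial interval: [0.96, 1.86]

Iteration 1:
  c_1 = (0.960000 + 1.860000)/2 = 1.410000
  f(c_1) = f(1.410000) = 0.393221
  f(a) × f(c) < 0, new interval: [0.960000, 1.410000]
Iteration 2:
  c_2 = (0.960000 + 1.410000)/2 = 1.185000
  f(c_2) = f(1.185000) = -0.520993
  f(a) × f(c) ≥ 0, new interval: [1.185000, 1.410000]
Iteration 3:
  c_3 = (1.185000 + 1.410000)/2 = 1.297500
  f(c_3) = f(1.297500) = -0.113151
  f(a) × f(c) ≥ 0, new interval: [1.297500, 1.410000]
Iteration 4:
  c_4 = (1.297500 + 1.410000)/2 = 1.353750
  f(c_4) = f(1.353750) = 0.127185
  f(a) × f(c) < 0, new interval: [1.297500, 1.353750]

After 4 iteration(s), the approximation is c_4 = 1.353750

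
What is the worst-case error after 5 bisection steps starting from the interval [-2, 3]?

Bisection error bound: |error| ≤ (b-a)/2^n
|error| ≤ (3 - (-2))/2^5 = 5/2^5
|error| ≤ 0.1562500000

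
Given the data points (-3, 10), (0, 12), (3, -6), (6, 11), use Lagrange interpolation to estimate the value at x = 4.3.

Lagrange interpolation formula:
P(x) = Σ yᵢ × Lᵢ(x)
where Lᵢ(x) = Π_{j≠i} (x - xⱼ)/(xᵢ - xⱼ)

L_0(4.3) = (4.3 - 0)/(-3 - 0) × (4.3 - 3)/(-3 - 3) × (4.3 - 6)/(-3 - 6) = 0.058660
L_1(4.3) = (4.3 - (-3))/(0 - (-3)) × (4.3 - 3)/(0 - 3) × (4.3 - 6)/(0 - 6) = -0.298759
L_2(4.3) = (4.3 - (-3))/(3 - (-3)) × (4.3 - 0)/(3 - 0) × (4.3 - 6)/(3 - 6) = 0.988204
L_3(4.3) = (4.3 - (-3))/(6 - (-3)) × (4.3 - 0)/(6 - 0) × (4.3 - 3)/(6 - 3) = 0.251895

P(4.3) = 10×L_0(4.3) + 12×L_1(4.3) + (-6)×L_2(4.3) + 11×L_3(4.3)
P(4.3) = -6.156883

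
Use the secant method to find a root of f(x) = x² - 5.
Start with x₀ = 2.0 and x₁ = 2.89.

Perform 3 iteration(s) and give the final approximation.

f(x) = x² - 5
x₀ = 2.0, x₁ = 2.89

Secant formula: x_{n+1} = x_n - f(x_n)(x_n - x_{n-1})/(f(x_n) - f(x_{n-1}))

Iteration 1:
  f(2.000000) = -1.000000
  f(2.890000) = 3.352100
  x_2 = 2.890000 - 3.352100×(2.890000 - 2.000000)/(3.352100 - (-1.000000))
       = 2.204499
Iteration 2:
  f(2.890000) = 3.352100
  f(2.204499) = -0.140184
  x_3 = 2.204499 - (-0.140184)×(2.204499 - 2.890000)/(-0.140184 - 3.352100)
       = 2.232016
Iteration 3:
  f(2.204499) = -0.140184
  f(2.232016) = -0.018106
  x_4 = 2.232016 - (-0.018106)×(2.232016 - 2.204499)/(-0.018106 - (-0.140184))
       = 2.236097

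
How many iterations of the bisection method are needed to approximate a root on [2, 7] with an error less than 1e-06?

We need (b-a)/2^n ≤ 1e-06
(7 - 2)/2^n ≤ 1e-06
5/2^n ≤ 1e-06
2^n ≥ 5000000
n ≥ log₂(5000000) = 22.25
n ≥ 23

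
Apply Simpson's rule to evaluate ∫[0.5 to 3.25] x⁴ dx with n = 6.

f(x) = x⁴
a = 0.5, b = 3.25, n = 6
h = (b - a)/n = 0.458333

Simpson's rule: (h/3)[f(x₀) + 4f(x₁) + 2f(x₂) + ... + f(xₙ)]

x_0 = 0.5000, f(x_0) = 0.062500, coefficient = 1
x_1 = 0.9583, f(x_1) = 0.843464, coefficient = 4
x_2 = 1.4167, f(x_2) = 4.027826, coefficient = 2
x_3 = 1.8750, f(x_3) = 12.359619, coefficient = 4
x_4 = 2.3333, f(x_4) = 29.641975, coefficient = 2
x_5 = 2.7917, f(x_5) = 60.737127, coefficient = 4
x_6 = 3.2500, f(x_6) = 111.566406, coefficient = 1

I ≈ (0.458333/3) × 474.729348 = 72.528095
Exact value: 72.511914
Error: 0.016181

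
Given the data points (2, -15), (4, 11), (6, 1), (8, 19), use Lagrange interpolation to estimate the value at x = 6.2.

Lagrange interpolation formula:
P(x) = Σ yᵢ × Lᵢ(x)
where Lᵢ(x) = Π_{j≠i} (x - xⱼ)/(xᵢ - xⱼ)

L_0(6.2) = (6.2 - 4)/(2 - 4) × (6.2 - 6)/(2 - 6) × (6.2 - 8)/(2 - 8) = 0.016500
L_1(6.2) = (6.2 - 2)/(4 - 2) × (6.2 - 6)/(4 - 6) × (6.2 - 8)/(4 - 8) = -0.094500
L_2(6.2) = (6.2 - 2)/(6 - 2) × (6.2 - 4)/(6 - 4) × (6.2 - 8)/(6 - 8) = 1.039500
L_3(6.2) = (6.2 - 2)/(8 - 2) × (6.2 - 4)/(8 - 4) × (6.2 - 6)/(8 - 6) = 0.038500

P(6.2) = (-15)×L_0(6.2) + 11×L_1(6.2) + 1×L_2(6.2) + 19×L_3(6.2)
P(6.2) = 0.484000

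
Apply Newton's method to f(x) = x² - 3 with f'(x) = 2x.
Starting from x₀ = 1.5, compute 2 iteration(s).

f(x) = x² - 3
f'(x) = 2x
x₀ = 1.5

Newton-Raphson formula: x_{n+1} = x_n - f(x_n)/f'(x_n)

Iteration 1:
  f(1.500000) = -0.750000
  f'(1.500000) = 3.000000
  x_1 = 1.500000 - (-0.750000)/3.000000 = 1.750000
Iteration 2:
  f(1.750000) = 0.062500
  f'(1.750000) = 3.500000
  x_2 = 1.750000 - 0.062500/3.500000 = 1.732143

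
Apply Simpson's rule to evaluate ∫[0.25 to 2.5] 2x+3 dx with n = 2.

f(x) = 2x+3
a = 0.25, b = 2.5, n = 2
h = (b - a)/n = 1.125000

Simpson's rule: (h/3)[f(x₀) + 4f(x₁) + 2f(x₂) + ... + f(xₙ)]

x_0 = 0.2500, f(x_0) = 3.500000, coefficient = 1
x_1 = 1.3750, f(x_1) = 5.750000, coefficient = 4
x_2 = 2.5000, f(x_2) = 8.000000, coefficient = 1

I ≈ (1.125000/3) × 34.500000 = 12.937500
Exact value: 12.937500
Error: 0.000000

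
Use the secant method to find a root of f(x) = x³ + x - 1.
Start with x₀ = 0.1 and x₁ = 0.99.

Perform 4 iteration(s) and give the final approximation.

f(x) = x³ + x - 1
x₀ = 0.1, x₁ = 0.99

Secant formula: x_{n+1} = x_n - f(x_n)(x_n - x_{n-1})/(f(x_n) - f(x_{n-1}))

Iteration 1:
  f(0.100000) = -0.899000
  f(0.990000) = 0.960299
  x_2 = 0.990000 - 0.960299×(0.990000 - 0.100000)/(0.960299 - (-0.899000))
       = 0.530329
Iteration 2:
  f(0.990000) = 0.960299
  f(0.530329) = -0.320517
  x_3 = 0.530329 - (-0.320517)×(0.530329 - 0.990000)/(-0.320517 - 0.960299)
       = 0.645359
Iteration 3:
  f(0.530329) = -0.320517
  f(0.645359) = -0.085857
  x_4 = 0.645359 - (-0.085857)×(0.645359 - 0.530329)/(-0.085857 - (-0.320517))
       = 0.687446
Iteration 4:
  f(0.645359) = -0.085857
  f(0.687446) = 0.012320
  x_5 = 0.687446 - 0.012320×(0.687446 - 0.645359)/(0.012320 - (-0.085857))
       = 0.682164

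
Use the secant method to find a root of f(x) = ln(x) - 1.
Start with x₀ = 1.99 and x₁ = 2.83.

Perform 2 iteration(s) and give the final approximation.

f(x) = ln(x) - 1
x₀ = 1.99, x₁ = 2.83

Secant formula: x_{n+1} = x_n - f(x_n)(x_n - x_{n-1})/(f(x_n) - f(x_{n-1}))

Iteration 1:
  f(1.990000) = -0.311865
  f(2.830000) = 0.040277
  x_2 = 2.830000 - 0.040277×(2.830000 - 1.990000)/(0.040277 - (-0.311865))
       = 2.733924
Iteration 2:
  f(2.830000) = 0.040277
  f(2.733924) = 0.005738
  x_3 = 2.733924 - 0.005738×(2.733924 - 2.830000)/(0.005738 - 0.040277)
       = 2.717963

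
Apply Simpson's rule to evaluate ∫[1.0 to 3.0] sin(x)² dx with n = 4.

f(x) = sin(x)²
a = 1.0, b = 3.0, n = 4
h = (b - a)/n = 0.500000

Simpson's rule: (h/3)[f(x₀) + 4f(x₁) + 2f(x₂) + ... + f(xₙ)]

x_0 = 1.0000, f(x_0) = 0.708073, coefficient = 1
x_1 = 1.5000, f(x_1) = 0.994996, coefficient = 4
x_2 = 2.0000, f(x_2) = 0.826822, coefficient = 2
x_3 = 2.5000, f(x_3) = 0.358169, coefficient = 4
x_4 = 3.0000, f(x_4) = 0.019915, coefficient = 1

I ≈ (0.500000/3) × 7.794293 = 1.299049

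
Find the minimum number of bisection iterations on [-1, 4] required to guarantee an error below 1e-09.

We need (b-a)/2^n ≤ 1e-09
(4 - (-1))/2^n ≤ 1e-09
5/2^n ≤ 1e-09
2^n ≥ 5000000000
n ≥ log₂(5000000000) = 32.22
n ≥ 33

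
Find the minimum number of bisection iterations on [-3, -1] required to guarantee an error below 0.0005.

We need (b-a)/2^n ≤ 0.0005
(-1 - (-3))/2^n ≤ 0.0005
2/2^n ≤ 0.0005
2^n ≥ 4000
n ≥ log₂(4000) = 11.97
n ≥ 12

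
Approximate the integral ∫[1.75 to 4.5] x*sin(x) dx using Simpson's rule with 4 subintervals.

f(x) = x*sin(x)
a = 1.75, b = 4.5, n = 4
h = (b - a)/n = 0.687500

Simpson's rule: (h/3)[f(x₀) + 4f(x₁) + 2f(x₂) + ... + f(xₙ)]

x_0 = 1.7500, f(x_0) = 1.721975, coefficient = 1
x_1 = 2.4375, f(x_1) = 1.577897, coefficient = 4
x_2 = 3.1250, f(x_2) = 0.051850, coefficient = 2
x_3 = 3.8125, f(x_3) = -2.370220, coefficient = 4
x_4 = 4.5000, f(x_4) = -4.398886, coefficient = 1

I ≈ (0.687500/3) × -5.742499 = -1.315989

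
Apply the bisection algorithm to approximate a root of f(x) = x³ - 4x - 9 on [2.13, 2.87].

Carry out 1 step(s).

f(x) = x³ - 4x - 9
Initial interval: [2.13, 2.87]

Iteration 1:
  c_1 = (2.130000 + 2.870000)/2 = 2.500000
  f(c_1) = f(2.500000) = -3.375000
  f(a) × f(c) ≥ 0, new interval: [2.500000, 2.870000]

After 1 iteration(s), the approximation is c_1 = 2.500000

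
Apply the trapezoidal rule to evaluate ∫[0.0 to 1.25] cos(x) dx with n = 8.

f(x) = cos(x)
a = 0.0, b = 1.25, n = 8
h = (b - a)/n = 0.156250

Trapezoidal rule: (h/2)[f(x₀) + 2f(x₁) + 2f(x₂) + ... + f(xₙ)]

x_0 = 0.0000, f(x_0) = 1.000000, coefficient = 1
x_1 = 0.1562, f(x_1) = 0.987818, coefficient = 2
x_2 = 0.3125, f(x_2) = 0.951568, coefficient = 2
x_3 = 0.4688, f(x_3) = 0.892134, coefficient = 2
x_4 = 0.6250, f(x_4) = 0.810963, coefficient = 2
x_5 = 0.7812, f(x_5) = 0.710034, coefficient = 2
x_6 = 0.9375, f(x_6) = 0.591805, coefficient = 2
x_7 = 1.0938, f(x_7) = 0.459157, coefficient = 2
x_8 = 1.2500, f(x_8) = 0.315322, coefficient = 1

I ≈ (0.156250/2) × 12.122280 = 0.947053
Exact value: 0.948985
Error: 0.001932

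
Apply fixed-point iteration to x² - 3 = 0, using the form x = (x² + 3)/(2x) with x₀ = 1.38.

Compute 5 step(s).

Equation: x² - 3 = 0
Fixed-point form: x = (x² + 3)/(2x)
x₀ = 1.38

x_1 = g(1.380000) = 1.776957
x_2 = g(1.776957) = 1.732618
x_3 = g(1.732618) = 1.732051
x_4 = g(1.732051) = 1.732051
x_5 = g(1.732051) = 1.732051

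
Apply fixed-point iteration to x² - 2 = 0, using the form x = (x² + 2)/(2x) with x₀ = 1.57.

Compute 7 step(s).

Equation: x² - 2 = 0
Fixed-point form: x = (x² + 2)/(2x)
x₀ = 1.57

x_1 = g(1.570000) = 1.421943
x_2 = g(1.421943) = 1.414235
x_3 = g(1.414235) = 1.414214
x_4 = g(1.414214) = 1.414214
x_5 = g(1.414214) = 1.414214
x_6 = g(1.414214) = 1.414214
x_7 = g(1.414214) = 1.414214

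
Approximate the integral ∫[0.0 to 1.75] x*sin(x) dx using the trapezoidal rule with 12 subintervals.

f(x) = x*sin(x)
a = 0.0, b = 1.75, n = 12
h = (b - a)/n = 0.145833

Trapezoidal rule: (h/2)[f(x₀) + 2f(x₁) + 2f(x₂) + ... + f(xₙ)]

x_0 = 0.0000, f(x_0) = 0.000000, coefficient = 1
x_1 = 0.1458, f(x_1) = 0.021192, coefficient = 2
x_2 = 0.2917, f(x_2) = 0.083868, coefficient = 2
x_3 = 0.4375, f(x_3) = 0.185358, coefficient = 2
x_4 = 0.5833, f(x_4) = 0.321305, coefficient = 2
x_5 = 0.7292, f(x_5) = 0.485806, coefficient = 2
x_6 = 0.8750, f(x_6) = 0.671601, coefficient = 2
x_7 = 1.0208, f(x_7) = 0.870305, coefficient = 2
x_8 = 1.1667, f(x_8) = 1.072686, coefficient = 2
x_9 = 1.3125, f(x_9) = 1.268960, coefficient = 2
x_10 = 1.4583, f(x_10) = 1.449121, coefficient = 2
x_11 = 1.6042, f(x_11) = 1.603274, coefficient = 2
x_12 = 1.7500, f(x_12) = 1.721975, coefficient = 1

I ≈ (0.145833/2) × 17.788927 = 1.297109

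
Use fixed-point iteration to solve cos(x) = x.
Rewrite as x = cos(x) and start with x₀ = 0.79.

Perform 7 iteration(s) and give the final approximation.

Equation: cos(x) = x
Fixed-point form: x = cos(x)
x₀ = 0.79

x_1 = g(0.790000) = 0.703845
x_2 = g(0.703845) = 0.762359
x_3 = g(0.762359) = 0.723209
x_4 = g(0.723209) = 0.749686
x_5 = g(0.749686) = 0.731903
x_6 = g(0.731903) = 0.743904
x_7 = g(0.743904) = 0.735830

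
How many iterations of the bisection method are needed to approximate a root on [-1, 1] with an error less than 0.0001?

We need (b-a)/2^n ≤ 0.0001
(1 - (-1))/2^n ≤ 0.0001
2/2^n ≤ 0.0001
2^n ≥ 20000
n ≥ log₂(20000) = 14.29
n ≥ 15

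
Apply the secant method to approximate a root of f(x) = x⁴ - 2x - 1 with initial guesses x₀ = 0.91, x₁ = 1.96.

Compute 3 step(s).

f(x) = x⁴ - 2x - 1
x₀ = 0.91, x₁ = 1.96

Secant formula: x_{n+1} = x_n - f(x_n)(x_n - x_{n-1})/(f(x_n) - f(x_{n-1}))

Iteration 1:
  f(0.910000) = -2.134250
  f(1.960000) = 9.837891
  x_2 = 1.960000 - 9.837891×(1.960000 - 0.910000)/(9.837891 - (-2.134250))
       = 1.097181
Iteration 2:
  f(1.960000) = 9.837891
  f(1.097181) = -1.745211
  x_3 = 1.097181 - (-1.745211)×(1.097181 - 1.960000)/(-1.745211 - 9.837891)
       = 1.227181
Iteration 3:
  f(1.097181) = -1.745211
  f(1.227181) = -1.186405
  x_4 = 1.227181 - (-1.186405)×(1.227181 - 1.097181)/(-1.186405 - (-1.745211))
       = 1.503185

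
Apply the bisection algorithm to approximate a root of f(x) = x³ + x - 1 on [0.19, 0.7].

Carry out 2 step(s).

f(x) = x³ + x - 1
Initial interval: [0.19, 0.7]

Iteration 1:
  c_1 = (0.190000 + 0.700000)/2 = 0.445000
  f(c_1) = f(0.445000) = -0.466879
  f(a) × f(c) ≥ 0, new interval: [0.445000, 0.700000]
Iteration 2:
  c_2 = (0.445000 + 0.700000)/2 = 0.572500
  f(c_2) = f(0.572500) = -0.239860
  f(a) × f(c) ≥ 0, new interval: [0.572500, 0.700000]

After 2 iteration(s), the approximation is c_2 = 0.572500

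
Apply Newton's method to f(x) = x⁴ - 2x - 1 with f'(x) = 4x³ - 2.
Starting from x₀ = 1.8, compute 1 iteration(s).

f(x) = x⁴ - 2x - 1
f'(x) = 4x³ - 2
x₀ = 1.8

Newton-Raphson formula: x_{n+1} = x_n - f(x_n)/f'(x_n)

Iteration 1:
  f(1.800000) = 5.897600
  f'(1.800000) = 21.328000
  x_1 = 1.800000 - 5.897600/21.328000 = 1.523481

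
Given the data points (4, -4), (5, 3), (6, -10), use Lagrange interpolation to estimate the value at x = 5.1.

Lagrange interpolation formula:
P(x) = Σ yᵢ × Lᵢ(x)
where Lᵢ(x) = Π_{j≠i} (x - xⱼ)/(xᵢ - xⱼ)

L_0(5.1) = (5.1 - 5)/(4 - 5) × (5.1 - 6)/(4 - 6) = -0.045000
L_1(5.1) = (5.1 - 4)/(5 - 4) × (5.1 - 6)/(5 - 6) = 0.990000
L_2(5.1) = (5.1 - 4)/(6 - 4) × (5.1 - 5)/(6 - 5) = 0.055000

P(5.1) = (-4)×L_0(5.1) + 3×L_1(5.1) + (-10)×L_2(5.1)
P(5.1) = 2.600000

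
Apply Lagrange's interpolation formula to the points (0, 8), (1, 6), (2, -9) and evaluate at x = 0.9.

Lagrange interpolation formula:
P(x) = Σ yᵢ × Lᵢ(x)
where Lᵢ(x) = Π_{j≠i} (x - xⱼ)/(xᵢ - xⱼ)

L_0(0.9) = (0.9 - 1)/(0 - 1) × (0.9 - 2)/(0 - 2) = 0.055000
L_1(0.9) = (0.9 - 0)/(1 - 0) × (0.9 - 2)/(1 - 2) = 0.990000
L_2(0.9) = (0.9 - 0)/(2 - 0) × (0.9 - 1)/(2 - 1) = -0.045000

P(0.9) = 8×L_0(0.9) + 6×L_1(0.9) + (-9)×L_2(0.9)
P(0.9) = 6.785000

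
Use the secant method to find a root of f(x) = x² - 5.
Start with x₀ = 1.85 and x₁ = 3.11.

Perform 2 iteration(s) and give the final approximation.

f(x) = x² - 5
x₀ = 1.85, x₁ = 3.11

Secant formula: x_{n+1} = x_n - f(x_n)(x_n - x_{n-1})/(f(x_n) - f(x_{n-1}))

Iteration 1:
  f(1.850000) = -1.577500
  f(3.110000) = 4.672100
  x_2 = 3.110000 - 4.672100×(3.110000 - 1.850000)/(4.672100 - (-1.577500))
       = 2.168044
Iteration 2:
  f(3.110000) = 4.672100
  f(2.168044) = -0.299584
  x_3 = 2.168044 - (-0.299584)×(2.168044 - 3.110000)/(-0.299584 - 4.672100)
       = 2.224805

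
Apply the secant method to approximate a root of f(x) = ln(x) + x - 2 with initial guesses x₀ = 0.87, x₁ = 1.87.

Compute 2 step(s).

f(x) = ln(x) + x - 2
x₀ = 0.87, x₁ = 1.87

Secant formula: x_{n+1} = x_n - f(x_n)(x_n - x_{n-1})/(f(x_n) - f(x_{n-1}))

Iteration 1:
  f(0.870000) = -1.269262
  f(1.870000) = 0.495938
  x_2 = 1.870000 - 0.495938×(1.870000 - 0.870000)/(0.495938 - (-1.269262))
       = 1.589047
Iteration 2:
  f(1.870000) = 0.495938
  f(1.589047) = 0.052181
  x_3 = 1.589047 - 0.052181×(1.589047 - 1.870000)/(0.052181 - 0.495938)
       = 1.556010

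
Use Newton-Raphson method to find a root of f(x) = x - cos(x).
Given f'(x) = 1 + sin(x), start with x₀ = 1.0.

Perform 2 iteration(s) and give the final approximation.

f(x) = x - cos(x)
f'(x) = 1 + sin(x)
x₀ = 1.0

Newton-Raphson formula: x_{n+1} = x_n - f(x_n)/f'(x_n)

Iteration 1:
  f(1.000000) = 0.459698
  f'(1.000000) = 1.841471
  x_1 = 1.000000 - 0.459698/1.841471 = 0.750364
Iteration 2:
  f(0.750364) = 0.018923
  f'(0.750364) = 1.681905
  x_2 = 0.750364 - 0.018923/1.681905 = 0.739113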